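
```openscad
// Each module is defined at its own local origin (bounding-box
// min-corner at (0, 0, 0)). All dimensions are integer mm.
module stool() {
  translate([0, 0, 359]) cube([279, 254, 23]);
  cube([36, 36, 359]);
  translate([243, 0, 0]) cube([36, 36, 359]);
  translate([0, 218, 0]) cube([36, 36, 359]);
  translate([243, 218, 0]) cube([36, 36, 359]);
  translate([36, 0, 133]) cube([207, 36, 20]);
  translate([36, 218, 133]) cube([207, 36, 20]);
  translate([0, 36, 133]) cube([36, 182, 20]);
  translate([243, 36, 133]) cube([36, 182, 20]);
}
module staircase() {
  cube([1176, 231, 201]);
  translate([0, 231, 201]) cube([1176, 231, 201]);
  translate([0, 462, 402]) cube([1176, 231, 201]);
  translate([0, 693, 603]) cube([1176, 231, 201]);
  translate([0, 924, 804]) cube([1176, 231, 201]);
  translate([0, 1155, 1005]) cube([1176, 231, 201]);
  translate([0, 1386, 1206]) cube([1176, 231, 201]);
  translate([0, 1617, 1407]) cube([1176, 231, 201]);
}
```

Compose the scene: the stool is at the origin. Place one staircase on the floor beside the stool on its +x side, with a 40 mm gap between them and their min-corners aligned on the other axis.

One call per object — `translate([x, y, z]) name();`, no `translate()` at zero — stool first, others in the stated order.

stool();
translate([319, 0, 0]) staircase();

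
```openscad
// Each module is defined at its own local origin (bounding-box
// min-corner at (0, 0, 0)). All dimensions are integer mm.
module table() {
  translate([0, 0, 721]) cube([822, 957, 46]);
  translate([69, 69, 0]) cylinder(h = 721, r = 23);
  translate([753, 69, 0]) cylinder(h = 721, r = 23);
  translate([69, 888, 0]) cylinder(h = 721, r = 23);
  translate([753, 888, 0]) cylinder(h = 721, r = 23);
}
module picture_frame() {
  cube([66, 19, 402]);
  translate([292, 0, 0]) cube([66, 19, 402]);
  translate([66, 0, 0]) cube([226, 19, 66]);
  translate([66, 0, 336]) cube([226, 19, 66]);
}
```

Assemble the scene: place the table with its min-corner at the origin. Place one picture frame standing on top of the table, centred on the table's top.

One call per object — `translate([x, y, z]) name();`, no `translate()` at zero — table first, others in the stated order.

table();
translate([232, 469, 767]) picture_frame();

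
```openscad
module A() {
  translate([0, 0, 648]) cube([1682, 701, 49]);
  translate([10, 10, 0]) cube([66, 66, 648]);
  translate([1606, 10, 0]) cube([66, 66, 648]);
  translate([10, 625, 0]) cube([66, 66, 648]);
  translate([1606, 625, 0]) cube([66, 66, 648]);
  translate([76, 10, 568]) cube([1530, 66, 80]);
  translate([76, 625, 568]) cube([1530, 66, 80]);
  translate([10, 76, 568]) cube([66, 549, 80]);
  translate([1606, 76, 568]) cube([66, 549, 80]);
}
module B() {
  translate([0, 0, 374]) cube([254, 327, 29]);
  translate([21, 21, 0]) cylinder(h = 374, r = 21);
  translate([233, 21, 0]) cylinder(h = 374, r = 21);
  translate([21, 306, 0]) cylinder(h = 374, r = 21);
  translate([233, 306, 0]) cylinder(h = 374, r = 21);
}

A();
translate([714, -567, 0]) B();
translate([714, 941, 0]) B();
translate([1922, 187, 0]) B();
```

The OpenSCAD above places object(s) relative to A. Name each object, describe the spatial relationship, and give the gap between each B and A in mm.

Each stool's nearest face is 240 mm from the table's bounding box.

A is a table. B is a stool. Three stools sit around the table at the −y, +y, +x sides. The gap between each stool and the table is 240 mm.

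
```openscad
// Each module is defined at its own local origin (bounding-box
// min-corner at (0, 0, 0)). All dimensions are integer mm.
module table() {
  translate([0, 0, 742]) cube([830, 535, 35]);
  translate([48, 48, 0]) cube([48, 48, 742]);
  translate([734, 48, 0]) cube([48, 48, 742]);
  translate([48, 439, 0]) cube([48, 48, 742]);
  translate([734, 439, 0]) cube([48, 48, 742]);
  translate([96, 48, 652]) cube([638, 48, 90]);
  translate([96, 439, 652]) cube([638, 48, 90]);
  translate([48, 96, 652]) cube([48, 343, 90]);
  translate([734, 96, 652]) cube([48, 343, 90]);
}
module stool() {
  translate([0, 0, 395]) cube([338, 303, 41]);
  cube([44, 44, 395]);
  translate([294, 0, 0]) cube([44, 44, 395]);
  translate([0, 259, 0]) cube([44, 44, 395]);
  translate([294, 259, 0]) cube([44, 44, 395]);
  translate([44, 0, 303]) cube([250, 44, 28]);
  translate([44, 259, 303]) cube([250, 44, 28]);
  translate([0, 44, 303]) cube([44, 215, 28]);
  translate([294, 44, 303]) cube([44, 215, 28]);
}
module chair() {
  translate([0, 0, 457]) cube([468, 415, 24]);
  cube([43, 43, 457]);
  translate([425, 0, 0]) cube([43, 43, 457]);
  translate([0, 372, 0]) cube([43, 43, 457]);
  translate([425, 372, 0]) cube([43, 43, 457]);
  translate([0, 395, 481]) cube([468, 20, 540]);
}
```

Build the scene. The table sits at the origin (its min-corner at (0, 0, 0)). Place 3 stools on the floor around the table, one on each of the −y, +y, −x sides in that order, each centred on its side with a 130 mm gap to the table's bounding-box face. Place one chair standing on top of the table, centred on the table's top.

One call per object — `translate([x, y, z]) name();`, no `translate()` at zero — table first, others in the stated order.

table();
translate([246, -433, 0]) stool();
translate([246, 665, 0]) stool();
translate([-468, 116, 0]) stool();
translate([181, 60, 777]) chair();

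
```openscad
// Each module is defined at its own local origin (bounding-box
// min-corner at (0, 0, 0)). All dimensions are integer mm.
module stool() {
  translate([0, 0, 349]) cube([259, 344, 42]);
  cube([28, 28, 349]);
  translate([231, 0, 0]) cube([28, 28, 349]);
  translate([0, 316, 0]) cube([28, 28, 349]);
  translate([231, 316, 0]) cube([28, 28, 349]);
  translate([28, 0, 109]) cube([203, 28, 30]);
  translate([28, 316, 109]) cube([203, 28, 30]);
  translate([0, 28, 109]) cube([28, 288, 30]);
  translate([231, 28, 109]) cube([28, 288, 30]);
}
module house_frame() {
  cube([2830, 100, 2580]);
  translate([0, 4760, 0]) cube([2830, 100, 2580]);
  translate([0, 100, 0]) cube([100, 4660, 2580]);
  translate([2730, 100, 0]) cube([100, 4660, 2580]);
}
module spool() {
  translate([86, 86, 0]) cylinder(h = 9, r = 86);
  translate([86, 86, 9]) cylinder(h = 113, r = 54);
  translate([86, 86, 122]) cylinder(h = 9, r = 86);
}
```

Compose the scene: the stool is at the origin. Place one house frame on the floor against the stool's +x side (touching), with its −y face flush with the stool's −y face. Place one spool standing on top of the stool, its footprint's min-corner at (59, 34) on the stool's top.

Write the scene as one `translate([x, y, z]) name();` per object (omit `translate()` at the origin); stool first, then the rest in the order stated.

stool();
translate([259, 0, 0]) house_frame();
translate([59, 34, 391]) spool();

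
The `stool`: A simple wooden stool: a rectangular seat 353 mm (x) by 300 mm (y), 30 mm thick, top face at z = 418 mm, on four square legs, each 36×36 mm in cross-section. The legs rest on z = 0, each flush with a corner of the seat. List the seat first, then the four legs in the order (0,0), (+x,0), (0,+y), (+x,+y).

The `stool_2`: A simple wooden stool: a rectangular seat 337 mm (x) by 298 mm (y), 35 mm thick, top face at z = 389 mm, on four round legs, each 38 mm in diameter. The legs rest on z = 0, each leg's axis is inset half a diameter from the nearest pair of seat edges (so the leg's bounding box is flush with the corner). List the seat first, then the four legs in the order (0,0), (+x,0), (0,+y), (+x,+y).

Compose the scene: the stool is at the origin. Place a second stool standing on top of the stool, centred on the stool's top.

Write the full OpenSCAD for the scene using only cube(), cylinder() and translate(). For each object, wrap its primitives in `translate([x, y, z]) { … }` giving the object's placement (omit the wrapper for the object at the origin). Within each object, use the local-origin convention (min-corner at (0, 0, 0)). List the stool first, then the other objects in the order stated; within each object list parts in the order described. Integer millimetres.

translate([0, 0, 388]) cube([353, 300, 30]);
cube([36, 36, 388]);
translate([317, 0, 0]) cube([36, 36, 388]);
translate([0, 264, 0]) cube([36, 36, 388]);
translate([317, 264, 0]) cube([36, 36, 388]);
translate([8, 1, 418]) {
  translate([0, 0, 354]) cube([337, 298, 35]);
  translate([19, 19, 0]) cylinder(h = 354, r = 19);
  translate([318, 19, 0]) cylinder(h = 354, r = 19);
  translate([19, 279, 0]) cylinder(h = 354, r = 19);
  translate([318, 279, 0]) cylinder(h = 354, r = 19);
}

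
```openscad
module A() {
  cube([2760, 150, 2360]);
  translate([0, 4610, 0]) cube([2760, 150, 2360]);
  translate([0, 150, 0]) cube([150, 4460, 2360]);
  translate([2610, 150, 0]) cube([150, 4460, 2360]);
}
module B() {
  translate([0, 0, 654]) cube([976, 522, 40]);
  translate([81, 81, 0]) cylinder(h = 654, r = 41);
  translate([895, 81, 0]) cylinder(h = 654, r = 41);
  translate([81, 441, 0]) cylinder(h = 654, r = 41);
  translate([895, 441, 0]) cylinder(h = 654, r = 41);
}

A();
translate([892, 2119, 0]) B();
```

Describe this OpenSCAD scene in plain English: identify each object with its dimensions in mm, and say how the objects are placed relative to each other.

A is a box-shaped house frame (walls only): outside footprint 2760×4760 mm, wall height 2360 mm, wall thickness 150 mm. The two y-facing walls run the full x-width; the two x-facing walls fit between the inner faces of the y-facing walls.

B is a table with a 976×522 mm rectangular top, 40 mm thick, top surface at z = 694 mm, supported by four round legs of 82 mm diameter, each leg's bounding box inset 40 mm from the nearest pair of top edges, running from the floor.

The table sits inside the house frame, centred.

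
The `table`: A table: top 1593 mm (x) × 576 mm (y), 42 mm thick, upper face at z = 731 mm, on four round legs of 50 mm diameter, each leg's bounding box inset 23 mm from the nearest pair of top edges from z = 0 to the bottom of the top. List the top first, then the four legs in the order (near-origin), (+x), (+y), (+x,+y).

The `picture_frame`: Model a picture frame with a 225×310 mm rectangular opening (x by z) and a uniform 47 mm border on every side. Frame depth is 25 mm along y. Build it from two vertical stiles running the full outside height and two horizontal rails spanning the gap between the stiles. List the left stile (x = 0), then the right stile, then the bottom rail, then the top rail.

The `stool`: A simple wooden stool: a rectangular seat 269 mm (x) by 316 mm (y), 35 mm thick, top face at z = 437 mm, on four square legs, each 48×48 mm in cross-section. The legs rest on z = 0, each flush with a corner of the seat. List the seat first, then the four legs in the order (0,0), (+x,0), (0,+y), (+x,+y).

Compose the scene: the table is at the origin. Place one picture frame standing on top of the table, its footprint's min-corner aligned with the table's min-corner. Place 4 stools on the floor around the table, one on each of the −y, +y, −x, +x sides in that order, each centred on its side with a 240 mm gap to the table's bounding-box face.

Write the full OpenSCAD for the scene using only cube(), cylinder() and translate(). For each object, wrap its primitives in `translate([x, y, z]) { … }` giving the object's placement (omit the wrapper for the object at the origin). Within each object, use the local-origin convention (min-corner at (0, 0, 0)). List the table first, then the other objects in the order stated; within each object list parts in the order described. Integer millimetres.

translate([0, 0, 689]) cube([1593, 576, 42]);
translate([48, 48, 0]) cylinder(h = 689, r = 25);
translate([1545, 48, 0]) cylinder(h = 689, r = 25);
translate([48, 528, 0]) cylinder(h = 689, r = 25);
translate([1545, 528, 0]) cylinder(h = 689, r = 25);
translate([0, 0, 731]) {
  cube([47, 25, 404]);
  translate([272, 0, 0]) cube([47, 25, 404]);
  translate([47, 0, 0]) cube([225, 25, 47]);
  translate([47, 0, 357]) cube([225, 25, 47]);
}
translate([662, -556, 0]) {
  translate([0, 0, 402]) cube([269, 316, 35]);
  cube([48, 48, 402]);
  translate([221, 0, 0]) cube([48, 48, 402]);
  translate([0, 268, 0]) cube([48, 48, 402]);
  translate([221, 268, 0]) cube([48, 48, 402]);
}
translate([662, 816, 0]) {
  translate([0, 0, 402]) cube([269, 316, 35]);
  cube([48, 48, 402]);
  translate([221, 0, 0]) cube([48, 48, 402]);
  translate([0, 268, 0]) cube([48, 48, 402]);
  translate([221, 268, 0]) cube([48, 48, 402]);
}
translate([-509, 130, 0]) {
  translate([0, 0, 402]) cube([269, 316, 35]);
  cube([48, 48, 402]);
  translate([221, 0, 0]) cube([48, 48, 402]);
  translate([0, 268, 0]) cube([48, 48, 402]);
  translate([221, 268, 0]) cube([48, 48, 402]);
}
translate([1833, 130, 0]) {
  translate([0, 0, 402]) cube([269, 316, 35]);
  cube([48, 48, 402]);
  translate([221, 0, 0]) cube([48, 48, 402]);
  translate([0, 268, 0]) cube([48, 48, 402]);
  translate([221, 268, 0]) cube([48, 48, 402]);
}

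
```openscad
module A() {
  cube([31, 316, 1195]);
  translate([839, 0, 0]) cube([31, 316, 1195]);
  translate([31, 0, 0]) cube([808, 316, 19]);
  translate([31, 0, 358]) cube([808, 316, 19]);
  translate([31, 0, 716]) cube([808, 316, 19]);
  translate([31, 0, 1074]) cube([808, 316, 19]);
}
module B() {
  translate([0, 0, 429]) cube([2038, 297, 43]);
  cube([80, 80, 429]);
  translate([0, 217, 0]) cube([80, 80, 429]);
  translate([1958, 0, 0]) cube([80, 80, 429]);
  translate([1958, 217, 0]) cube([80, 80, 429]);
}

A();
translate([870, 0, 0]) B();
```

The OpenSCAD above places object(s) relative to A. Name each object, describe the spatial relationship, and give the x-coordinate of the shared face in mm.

The bookshelf's +x face and the bench's −x face are both at x = 870 mm.

A is a bookshelf. B is a bench. The bench is against the bookshelf's +x side, with their −y faces flush. The x-coordinate of the shared face is 870 mm.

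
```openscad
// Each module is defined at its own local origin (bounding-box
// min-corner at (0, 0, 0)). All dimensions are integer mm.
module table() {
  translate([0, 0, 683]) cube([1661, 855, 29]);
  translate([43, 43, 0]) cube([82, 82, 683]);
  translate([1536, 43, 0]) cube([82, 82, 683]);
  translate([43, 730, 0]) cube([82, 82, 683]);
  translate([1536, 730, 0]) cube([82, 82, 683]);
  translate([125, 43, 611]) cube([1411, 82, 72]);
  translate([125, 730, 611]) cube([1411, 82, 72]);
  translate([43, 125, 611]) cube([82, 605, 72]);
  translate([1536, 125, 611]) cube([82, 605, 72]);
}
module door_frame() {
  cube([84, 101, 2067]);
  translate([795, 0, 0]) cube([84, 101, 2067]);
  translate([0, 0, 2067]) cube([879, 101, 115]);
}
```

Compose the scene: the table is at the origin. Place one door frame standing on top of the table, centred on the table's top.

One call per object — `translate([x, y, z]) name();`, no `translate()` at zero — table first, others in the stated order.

table();
translate([391, 377, 712]) door_frame();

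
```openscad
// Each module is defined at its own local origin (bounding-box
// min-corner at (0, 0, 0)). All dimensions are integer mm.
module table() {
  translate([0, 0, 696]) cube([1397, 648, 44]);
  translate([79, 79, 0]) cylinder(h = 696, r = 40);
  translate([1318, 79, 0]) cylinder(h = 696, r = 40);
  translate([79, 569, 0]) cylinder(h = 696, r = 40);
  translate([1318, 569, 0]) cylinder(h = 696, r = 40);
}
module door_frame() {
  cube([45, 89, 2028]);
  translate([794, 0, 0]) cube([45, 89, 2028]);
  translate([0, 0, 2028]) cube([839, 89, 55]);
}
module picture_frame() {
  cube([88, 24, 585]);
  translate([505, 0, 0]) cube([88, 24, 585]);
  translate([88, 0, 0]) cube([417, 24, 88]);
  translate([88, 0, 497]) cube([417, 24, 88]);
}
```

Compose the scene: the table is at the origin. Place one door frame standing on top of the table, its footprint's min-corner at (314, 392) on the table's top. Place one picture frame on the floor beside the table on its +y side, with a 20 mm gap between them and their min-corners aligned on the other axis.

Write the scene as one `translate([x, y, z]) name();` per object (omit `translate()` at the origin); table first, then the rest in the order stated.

table();
translate([314, 392, 740]) door_frame();
translate([0, 668, 0]) picture_frame();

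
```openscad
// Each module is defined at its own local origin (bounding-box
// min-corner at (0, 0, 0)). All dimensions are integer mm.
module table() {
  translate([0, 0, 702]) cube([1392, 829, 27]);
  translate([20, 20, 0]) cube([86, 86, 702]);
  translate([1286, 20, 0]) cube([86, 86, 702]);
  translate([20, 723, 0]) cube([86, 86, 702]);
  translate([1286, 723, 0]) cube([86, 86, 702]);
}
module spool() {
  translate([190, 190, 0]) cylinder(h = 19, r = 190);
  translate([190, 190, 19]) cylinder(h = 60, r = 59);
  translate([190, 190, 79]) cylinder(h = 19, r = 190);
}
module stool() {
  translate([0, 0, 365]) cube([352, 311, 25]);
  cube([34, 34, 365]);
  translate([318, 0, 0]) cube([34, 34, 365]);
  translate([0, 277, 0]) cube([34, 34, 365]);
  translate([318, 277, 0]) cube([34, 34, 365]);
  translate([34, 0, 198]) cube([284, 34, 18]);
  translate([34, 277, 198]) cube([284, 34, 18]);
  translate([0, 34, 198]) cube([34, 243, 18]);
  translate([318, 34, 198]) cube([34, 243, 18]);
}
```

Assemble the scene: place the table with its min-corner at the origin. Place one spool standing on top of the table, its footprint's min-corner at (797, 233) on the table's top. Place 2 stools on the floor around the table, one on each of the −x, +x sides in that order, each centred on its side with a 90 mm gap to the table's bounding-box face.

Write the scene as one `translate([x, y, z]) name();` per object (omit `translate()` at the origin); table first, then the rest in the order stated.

table();
translate([797, 233, 729]) spool();
translate([-442, 259, 0]) stool();
translate([1482, 259, 0]) stool();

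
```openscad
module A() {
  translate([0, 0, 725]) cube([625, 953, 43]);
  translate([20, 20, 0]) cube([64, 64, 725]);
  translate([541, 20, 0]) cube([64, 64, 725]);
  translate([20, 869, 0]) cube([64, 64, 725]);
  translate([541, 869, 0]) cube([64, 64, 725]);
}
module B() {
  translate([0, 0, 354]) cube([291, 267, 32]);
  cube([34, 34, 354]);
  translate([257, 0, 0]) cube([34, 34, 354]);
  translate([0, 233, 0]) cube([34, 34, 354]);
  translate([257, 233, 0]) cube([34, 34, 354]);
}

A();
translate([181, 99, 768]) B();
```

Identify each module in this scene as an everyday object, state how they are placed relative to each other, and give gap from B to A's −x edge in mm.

A is a table. B is a stool. The stool is on top of the table. The gap from the stool to the table's −x edge is 181 mm.

The stool's min-x is at 181; the table's min-x is 0; gap = 181 mm.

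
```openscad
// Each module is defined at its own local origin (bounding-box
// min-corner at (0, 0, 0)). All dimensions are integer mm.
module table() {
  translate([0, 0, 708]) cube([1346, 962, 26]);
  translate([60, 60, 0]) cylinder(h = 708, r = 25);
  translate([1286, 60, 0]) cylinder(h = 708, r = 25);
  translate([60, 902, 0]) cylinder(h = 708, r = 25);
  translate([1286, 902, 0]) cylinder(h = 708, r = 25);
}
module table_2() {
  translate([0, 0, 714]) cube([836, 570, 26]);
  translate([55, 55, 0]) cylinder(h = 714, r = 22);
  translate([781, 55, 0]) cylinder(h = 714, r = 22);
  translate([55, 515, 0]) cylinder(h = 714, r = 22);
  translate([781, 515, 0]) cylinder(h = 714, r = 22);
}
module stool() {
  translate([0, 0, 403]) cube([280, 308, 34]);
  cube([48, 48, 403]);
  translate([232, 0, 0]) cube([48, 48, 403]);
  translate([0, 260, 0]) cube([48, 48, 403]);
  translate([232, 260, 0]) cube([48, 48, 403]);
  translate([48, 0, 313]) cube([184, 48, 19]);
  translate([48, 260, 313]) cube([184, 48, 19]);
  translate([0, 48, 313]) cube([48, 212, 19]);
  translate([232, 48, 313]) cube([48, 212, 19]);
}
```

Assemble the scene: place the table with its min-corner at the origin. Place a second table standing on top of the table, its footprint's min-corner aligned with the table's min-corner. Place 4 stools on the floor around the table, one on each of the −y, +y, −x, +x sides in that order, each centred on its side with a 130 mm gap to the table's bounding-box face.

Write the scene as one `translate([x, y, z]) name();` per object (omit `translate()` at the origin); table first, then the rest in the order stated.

table();
translate([0, 0, 734]) table_2();
translate([533, -438, 0]) stool();
translate([533, 1092, 0]) stool();
translate([-410, 327, 0]) stool();
translate([1476, 327, 0]) stool();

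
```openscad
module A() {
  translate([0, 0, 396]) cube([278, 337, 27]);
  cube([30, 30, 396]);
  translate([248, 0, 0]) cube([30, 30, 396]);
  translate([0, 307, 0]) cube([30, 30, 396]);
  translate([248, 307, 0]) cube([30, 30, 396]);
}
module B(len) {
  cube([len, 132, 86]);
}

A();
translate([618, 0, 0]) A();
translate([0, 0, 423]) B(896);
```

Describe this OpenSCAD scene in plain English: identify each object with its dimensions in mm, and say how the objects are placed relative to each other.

A is a simple wooden stool: a rectangular seat 278 mm (x) by 337 mm (y), 27 mm thick, top face at z = 423 mm, on four square legs, each 30×30 mm in cross-section. The legs rest on z = 0, each flush with a corner of the seat.

B is a rectangular beam 896 mm long (x), 132 mm deep (y), 86 mm thick (z).

The beam spans the tops of two stools placed 340 mm apart, resting at z = 423 mm.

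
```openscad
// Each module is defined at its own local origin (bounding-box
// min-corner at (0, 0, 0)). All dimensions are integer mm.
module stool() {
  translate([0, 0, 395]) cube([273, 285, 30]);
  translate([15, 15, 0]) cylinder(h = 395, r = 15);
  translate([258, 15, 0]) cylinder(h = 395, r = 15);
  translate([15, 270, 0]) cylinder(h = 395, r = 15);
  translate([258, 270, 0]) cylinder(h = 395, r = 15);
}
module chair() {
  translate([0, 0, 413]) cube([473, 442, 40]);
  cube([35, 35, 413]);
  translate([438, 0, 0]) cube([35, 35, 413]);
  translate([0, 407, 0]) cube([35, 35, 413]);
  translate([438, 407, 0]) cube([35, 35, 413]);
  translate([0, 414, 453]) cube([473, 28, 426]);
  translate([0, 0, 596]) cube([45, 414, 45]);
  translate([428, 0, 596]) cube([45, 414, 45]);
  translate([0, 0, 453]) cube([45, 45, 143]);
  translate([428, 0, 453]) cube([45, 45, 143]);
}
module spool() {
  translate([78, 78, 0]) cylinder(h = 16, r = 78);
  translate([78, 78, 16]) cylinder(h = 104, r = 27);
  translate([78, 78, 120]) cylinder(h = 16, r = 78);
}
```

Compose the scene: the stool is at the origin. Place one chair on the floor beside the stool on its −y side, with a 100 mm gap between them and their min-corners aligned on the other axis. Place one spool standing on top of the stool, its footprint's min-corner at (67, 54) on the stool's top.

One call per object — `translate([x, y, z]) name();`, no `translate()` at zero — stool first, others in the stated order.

stool();
translate([0, -542, 0]) chair();
translate([67, 54, 425]) spool();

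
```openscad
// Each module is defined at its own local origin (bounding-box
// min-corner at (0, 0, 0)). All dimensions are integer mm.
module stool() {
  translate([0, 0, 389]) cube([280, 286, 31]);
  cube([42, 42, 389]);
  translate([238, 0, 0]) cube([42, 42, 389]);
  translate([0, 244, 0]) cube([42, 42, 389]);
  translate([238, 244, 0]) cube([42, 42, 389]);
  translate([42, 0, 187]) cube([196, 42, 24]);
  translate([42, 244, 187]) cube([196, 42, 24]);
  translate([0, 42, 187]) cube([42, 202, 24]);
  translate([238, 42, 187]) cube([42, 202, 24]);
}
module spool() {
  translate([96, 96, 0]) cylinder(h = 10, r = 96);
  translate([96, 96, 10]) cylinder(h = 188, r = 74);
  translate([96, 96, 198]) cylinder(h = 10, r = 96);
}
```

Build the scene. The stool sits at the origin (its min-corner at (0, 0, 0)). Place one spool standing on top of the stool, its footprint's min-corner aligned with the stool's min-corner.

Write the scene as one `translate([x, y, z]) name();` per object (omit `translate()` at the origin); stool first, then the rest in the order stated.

stool();
translate([0, 0, 420]) spool();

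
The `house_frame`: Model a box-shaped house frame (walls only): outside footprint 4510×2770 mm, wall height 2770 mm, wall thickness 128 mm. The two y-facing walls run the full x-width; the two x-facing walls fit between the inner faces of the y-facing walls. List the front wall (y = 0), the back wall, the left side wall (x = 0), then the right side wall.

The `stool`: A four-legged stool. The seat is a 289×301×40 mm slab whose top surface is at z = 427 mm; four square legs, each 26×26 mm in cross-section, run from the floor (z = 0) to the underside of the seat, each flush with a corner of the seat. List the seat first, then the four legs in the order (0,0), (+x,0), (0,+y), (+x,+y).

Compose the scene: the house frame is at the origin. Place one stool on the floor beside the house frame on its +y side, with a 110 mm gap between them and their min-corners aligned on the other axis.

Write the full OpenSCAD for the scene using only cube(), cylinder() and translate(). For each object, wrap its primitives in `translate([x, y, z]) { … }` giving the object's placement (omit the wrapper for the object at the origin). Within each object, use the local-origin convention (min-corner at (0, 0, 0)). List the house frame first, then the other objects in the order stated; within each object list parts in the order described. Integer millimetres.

cube([4510, 128, 2770]);
translate([0, 2642, 0]) cube([4510, 128, 2770]);
translate([0, 128, 0]) cube([128, 2514, 2770]);
translate([4382, 128, 0]) cube([128, 2514, 2770]);
translate([0, 2880, 0]) {
  translate([0, 0, 387]) cube([289, 301, 40]);
  cube([26, 26, 387]);
  translate([263, 0, 0]) cube([26, 26, 387]);
  translate([0, 275, 0]) cube([26, 26, 387]);
  translate([263, 275, 0]) cube([26, 26, 387]);
}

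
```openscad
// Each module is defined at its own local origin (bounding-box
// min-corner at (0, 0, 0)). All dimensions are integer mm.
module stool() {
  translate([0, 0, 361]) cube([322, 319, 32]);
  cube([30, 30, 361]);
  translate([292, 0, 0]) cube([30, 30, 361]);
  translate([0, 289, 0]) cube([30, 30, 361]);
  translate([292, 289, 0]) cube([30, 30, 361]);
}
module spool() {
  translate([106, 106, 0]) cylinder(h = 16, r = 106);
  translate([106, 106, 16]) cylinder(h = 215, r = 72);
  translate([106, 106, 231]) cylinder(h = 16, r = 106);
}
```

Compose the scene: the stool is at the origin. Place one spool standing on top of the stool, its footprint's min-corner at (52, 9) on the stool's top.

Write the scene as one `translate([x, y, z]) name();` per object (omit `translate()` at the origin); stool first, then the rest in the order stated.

stool();
translate([52, 9, 393]) spool();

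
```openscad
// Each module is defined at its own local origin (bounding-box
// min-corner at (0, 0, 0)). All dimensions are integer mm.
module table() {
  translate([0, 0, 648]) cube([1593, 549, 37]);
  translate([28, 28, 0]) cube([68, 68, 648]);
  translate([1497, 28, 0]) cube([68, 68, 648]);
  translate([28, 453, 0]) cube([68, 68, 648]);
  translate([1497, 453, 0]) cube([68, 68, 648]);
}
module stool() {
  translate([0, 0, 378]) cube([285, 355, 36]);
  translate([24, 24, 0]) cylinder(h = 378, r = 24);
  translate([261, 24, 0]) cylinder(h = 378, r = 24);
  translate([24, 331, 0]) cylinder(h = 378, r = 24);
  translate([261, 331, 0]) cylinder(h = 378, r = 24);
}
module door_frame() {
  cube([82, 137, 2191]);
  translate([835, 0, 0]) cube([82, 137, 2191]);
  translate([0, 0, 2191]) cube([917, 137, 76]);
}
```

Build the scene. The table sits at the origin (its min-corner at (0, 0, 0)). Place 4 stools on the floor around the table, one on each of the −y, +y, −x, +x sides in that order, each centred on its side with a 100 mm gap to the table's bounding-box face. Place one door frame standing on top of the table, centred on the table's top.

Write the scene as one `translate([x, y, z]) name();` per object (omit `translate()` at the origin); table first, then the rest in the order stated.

table();
translate([654, -455, 0]) stool();
translate([654, 649, 0]) stool();
translate([-385, 97, 0]) stool();
translate([1693, 97, 0]) stool();
translate([338, 206, 685]) door_frame();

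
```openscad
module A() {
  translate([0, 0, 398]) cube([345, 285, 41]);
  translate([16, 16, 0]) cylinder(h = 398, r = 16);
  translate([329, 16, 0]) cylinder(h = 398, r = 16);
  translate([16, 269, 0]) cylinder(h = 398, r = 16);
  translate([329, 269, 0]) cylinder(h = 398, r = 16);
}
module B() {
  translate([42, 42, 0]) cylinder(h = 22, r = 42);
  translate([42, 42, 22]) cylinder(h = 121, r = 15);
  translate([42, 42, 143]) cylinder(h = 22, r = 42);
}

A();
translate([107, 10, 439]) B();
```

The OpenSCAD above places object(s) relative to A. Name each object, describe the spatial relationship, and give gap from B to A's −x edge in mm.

The spool's min-x is at 107; the stool's min-x is 0; gap = 107 mm.

A is a stool. B is a spool. The spool is on top of the stool. The gap from the spool to the stool's −x edge is 107 mm.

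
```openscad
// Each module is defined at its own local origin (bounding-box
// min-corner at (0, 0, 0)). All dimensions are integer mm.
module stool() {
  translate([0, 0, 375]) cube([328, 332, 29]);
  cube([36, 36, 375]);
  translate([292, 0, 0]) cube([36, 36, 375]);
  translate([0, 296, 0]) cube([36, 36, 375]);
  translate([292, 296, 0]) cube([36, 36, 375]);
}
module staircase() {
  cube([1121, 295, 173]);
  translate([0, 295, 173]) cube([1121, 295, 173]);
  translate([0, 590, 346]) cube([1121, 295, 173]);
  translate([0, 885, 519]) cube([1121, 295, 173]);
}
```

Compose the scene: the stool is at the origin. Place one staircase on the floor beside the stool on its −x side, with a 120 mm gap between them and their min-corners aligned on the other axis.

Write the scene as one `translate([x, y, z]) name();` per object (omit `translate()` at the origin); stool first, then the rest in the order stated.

stool();
translate([-1241, 0, 0]) staircase();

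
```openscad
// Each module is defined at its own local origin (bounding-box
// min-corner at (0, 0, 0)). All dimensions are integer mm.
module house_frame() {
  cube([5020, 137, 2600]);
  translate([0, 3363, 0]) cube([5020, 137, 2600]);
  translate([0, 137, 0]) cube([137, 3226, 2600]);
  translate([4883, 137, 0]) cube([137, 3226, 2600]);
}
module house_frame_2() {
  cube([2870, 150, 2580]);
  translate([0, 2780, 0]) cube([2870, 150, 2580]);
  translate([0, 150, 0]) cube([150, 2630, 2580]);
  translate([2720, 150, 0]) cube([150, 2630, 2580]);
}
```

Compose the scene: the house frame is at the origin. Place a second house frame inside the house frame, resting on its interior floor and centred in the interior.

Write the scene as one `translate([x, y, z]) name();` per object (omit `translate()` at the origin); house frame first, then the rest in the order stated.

house_frame();
translate([1075, 285, 0]) house_frame_2();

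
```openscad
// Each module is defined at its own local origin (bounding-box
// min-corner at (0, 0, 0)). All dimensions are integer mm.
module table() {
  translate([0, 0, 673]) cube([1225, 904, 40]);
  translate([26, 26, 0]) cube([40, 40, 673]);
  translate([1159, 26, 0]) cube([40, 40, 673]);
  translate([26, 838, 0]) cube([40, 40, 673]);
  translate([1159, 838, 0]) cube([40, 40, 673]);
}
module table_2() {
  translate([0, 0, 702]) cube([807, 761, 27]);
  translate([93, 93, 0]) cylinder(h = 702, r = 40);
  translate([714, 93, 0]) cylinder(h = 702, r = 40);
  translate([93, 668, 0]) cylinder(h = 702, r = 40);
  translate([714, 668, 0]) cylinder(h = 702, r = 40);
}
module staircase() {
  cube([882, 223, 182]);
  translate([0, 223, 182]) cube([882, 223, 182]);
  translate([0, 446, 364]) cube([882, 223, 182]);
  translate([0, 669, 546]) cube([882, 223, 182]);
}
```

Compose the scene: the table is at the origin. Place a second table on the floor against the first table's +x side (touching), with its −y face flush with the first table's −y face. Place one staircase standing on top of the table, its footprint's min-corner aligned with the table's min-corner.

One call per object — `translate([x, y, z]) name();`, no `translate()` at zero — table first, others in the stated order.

table();
translate([1225, 0, 0]) table_2();
translate([0, 0, 713]) staircase();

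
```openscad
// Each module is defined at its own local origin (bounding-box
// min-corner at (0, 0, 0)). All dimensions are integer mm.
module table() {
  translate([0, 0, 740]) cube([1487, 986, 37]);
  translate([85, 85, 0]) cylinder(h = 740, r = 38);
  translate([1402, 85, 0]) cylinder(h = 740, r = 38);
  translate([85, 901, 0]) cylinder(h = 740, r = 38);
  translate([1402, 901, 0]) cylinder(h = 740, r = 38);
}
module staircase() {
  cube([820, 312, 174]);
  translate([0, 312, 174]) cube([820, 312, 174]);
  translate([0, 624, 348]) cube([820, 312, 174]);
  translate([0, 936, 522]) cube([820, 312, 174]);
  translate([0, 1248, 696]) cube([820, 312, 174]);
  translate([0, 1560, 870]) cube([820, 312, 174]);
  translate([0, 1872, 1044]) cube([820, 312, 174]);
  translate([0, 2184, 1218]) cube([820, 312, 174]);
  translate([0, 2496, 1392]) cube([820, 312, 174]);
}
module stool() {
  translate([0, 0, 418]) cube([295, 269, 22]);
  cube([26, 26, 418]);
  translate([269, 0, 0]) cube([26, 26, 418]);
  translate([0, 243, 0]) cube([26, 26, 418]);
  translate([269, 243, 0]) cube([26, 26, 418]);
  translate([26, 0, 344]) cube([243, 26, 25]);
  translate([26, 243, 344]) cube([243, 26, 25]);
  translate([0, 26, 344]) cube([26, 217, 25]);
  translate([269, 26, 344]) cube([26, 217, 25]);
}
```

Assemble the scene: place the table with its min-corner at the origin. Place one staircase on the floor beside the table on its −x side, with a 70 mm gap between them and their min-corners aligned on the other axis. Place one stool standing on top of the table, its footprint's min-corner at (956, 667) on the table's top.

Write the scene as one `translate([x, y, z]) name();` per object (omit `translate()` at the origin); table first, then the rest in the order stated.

table();
translate([-890, 0, 0]) staircase();
translate([956, 667, 777]) stool();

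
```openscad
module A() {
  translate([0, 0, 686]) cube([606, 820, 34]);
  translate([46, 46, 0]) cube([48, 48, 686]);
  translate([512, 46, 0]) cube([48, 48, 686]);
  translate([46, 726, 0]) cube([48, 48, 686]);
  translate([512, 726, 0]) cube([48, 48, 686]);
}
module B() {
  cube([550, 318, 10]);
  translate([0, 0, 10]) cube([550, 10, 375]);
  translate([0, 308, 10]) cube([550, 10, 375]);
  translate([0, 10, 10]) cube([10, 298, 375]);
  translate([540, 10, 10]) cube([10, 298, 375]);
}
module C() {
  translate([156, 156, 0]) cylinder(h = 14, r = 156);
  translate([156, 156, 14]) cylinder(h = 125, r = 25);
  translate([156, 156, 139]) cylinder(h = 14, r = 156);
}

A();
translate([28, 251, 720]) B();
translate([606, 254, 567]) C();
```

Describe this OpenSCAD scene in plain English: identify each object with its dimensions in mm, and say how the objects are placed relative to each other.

A is a table with a 606×820 mm rectangular top, 34 mm thick, top surface at z = 720 mm, supported by four 48×48 mm square legs, each inset 46 mm from the nearest pair of top edges, running from the floor.

B is an open-topped rectangular box: outside dimensions 550×318×385 mm, with a uniform wall and base thickness of 10 mm. The base is a full 550×318 slab on the floor; four walls sit on top of the base. The front and back walls (the −y and +y sides) span the full width; the two side walls fit between them.

C is a spool: two coaxial disc flanges of radius 156 mm and thickness 14 mm, joined by a core cylinder of radius 25 mm and height 125 mm. The lower flange rests on z = 0 and the three cylinders share a vertical axis.

The open box is on top of the table, centred. The spool is beside the table with their tops flush at z = 720.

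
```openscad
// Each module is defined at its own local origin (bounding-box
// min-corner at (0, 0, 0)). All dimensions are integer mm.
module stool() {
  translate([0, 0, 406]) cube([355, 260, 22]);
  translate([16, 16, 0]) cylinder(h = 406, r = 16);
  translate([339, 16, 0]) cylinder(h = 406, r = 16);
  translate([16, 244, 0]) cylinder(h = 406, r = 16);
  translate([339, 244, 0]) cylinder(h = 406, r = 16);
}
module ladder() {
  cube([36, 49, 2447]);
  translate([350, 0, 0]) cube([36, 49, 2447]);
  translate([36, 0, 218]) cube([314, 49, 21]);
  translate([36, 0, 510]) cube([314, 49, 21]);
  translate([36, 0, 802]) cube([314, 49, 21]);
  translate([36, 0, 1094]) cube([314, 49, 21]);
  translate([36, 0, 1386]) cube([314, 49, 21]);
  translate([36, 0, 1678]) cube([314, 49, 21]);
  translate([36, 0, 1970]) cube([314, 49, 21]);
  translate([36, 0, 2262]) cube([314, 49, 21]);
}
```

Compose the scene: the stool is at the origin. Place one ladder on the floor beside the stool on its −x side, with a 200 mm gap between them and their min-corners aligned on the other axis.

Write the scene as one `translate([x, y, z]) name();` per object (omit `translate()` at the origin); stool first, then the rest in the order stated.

stool();
translate([-586, 0, 0]) ladder();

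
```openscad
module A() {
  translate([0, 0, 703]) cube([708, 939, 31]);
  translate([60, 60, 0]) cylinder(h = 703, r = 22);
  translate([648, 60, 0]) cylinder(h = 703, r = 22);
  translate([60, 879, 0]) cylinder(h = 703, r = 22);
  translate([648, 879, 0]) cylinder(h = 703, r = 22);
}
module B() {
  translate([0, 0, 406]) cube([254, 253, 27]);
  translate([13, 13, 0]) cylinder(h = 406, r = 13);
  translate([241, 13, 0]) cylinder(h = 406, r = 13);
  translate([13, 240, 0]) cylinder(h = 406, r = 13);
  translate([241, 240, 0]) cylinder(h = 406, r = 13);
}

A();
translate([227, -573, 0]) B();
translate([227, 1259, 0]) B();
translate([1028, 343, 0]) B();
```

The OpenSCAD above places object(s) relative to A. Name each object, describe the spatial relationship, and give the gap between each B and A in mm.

A is a table. B is a stool. Three stools sit around the table at the −y, +y, +x sides. The gap between each stool and the table is 320 mm.

Each stool's nearest face is 320 mm from the table's bounding box.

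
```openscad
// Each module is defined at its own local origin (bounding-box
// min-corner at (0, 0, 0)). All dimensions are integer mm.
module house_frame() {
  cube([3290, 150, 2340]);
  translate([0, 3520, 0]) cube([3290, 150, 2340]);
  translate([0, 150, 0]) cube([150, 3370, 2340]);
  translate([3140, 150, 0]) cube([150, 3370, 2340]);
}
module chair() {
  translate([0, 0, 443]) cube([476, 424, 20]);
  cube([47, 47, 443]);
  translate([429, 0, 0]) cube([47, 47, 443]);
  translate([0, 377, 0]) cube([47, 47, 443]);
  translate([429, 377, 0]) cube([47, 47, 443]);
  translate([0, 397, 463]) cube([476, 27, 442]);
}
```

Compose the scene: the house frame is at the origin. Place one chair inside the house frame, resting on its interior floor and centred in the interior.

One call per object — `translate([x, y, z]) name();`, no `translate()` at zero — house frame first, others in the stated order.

house_frame();
translate([1407, 1623, 0]) chair();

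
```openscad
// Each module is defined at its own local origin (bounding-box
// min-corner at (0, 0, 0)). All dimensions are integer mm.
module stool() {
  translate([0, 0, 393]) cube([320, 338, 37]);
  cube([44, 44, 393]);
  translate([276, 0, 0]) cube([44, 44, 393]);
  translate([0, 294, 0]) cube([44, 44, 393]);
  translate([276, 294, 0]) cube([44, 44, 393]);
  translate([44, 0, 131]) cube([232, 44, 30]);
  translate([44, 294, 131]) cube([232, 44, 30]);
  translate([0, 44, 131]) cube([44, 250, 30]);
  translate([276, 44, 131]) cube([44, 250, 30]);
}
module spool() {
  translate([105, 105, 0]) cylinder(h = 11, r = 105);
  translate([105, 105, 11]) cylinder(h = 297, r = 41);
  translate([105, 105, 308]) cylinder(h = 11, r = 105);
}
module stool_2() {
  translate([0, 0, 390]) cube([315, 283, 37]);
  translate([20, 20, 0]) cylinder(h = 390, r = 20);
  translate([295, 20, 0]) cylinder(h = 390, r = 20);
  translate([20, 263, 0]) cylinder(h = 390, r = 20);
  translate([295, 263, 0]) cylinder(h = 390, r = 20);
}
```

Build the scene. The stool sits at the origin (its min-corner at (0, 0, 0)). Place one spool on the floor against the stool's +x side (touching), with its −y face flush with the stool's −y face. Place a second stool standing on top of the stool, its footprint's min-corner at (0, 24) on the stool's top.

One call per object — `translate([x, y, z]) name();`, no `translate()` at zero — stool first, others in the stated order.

stool();
translate([320, 0, 0]) spool();
translate([0, 24, 430]) stool_2();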